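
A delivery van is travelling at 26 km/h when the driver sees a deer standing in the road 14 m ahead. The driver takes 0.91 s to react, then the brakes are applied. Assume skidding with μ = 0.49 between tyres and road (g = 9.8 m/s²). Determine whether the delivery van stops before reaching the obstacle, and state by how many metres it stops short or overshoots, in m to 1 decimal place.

26 km/h ÷ 3.6 = 7.2222 m/s.
a = μg = 0.49 × 9.8 = 4.802 m/s².
Reaction distance = 7.2222 × 0.91 = 6.572 m.
Braking distance = v²/(2a) = 52.160 / 9.604 = 5.431 m.
Total stopping distance = 6.572 + 5.431 = 12.003 m, vs 14 m available — it stops with 14 − 12.003 = 1.997 m to spare.

Yes — it stops 2.0 m short of the obstacle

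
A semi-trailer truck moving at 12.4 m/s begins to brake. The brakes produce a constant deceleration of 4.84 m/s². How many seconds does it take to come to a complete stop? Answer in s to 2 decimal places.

Braking time ≈ 2.56 s

Braking time = v/a = 12.4000 / 4.840 = 2.562 s.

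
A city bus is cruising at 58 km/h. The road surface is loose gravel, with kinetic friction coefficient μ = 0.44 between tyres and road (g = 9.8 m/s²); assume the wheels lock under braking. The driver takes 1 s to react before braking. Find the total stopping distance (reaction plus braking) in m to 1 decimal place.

58 km/h ÷ 3.6 = 16.1111 m/s.
a = μg = 0.44 × 9.8 = 4.312 m/s².
Reaction distance = v·t_r = 16.1111 × 1 = 16.111 m.
Braking distance = v²/(2a) = 16.1111² / (2 × 4.312) = 259.568 / 8.624 = 30.098 m.
Total = 16.111 + 30.098 = 46.209 m.

Total stopping distance ≈ 46.2 m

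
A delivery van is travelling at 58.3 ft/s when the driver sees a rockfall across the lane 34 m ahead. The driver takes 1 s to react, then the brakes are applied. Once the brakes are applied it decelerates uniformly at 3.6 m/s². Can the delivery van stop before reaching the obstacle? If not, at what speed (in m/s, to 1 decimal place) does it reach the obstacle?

58.3 ft/s × 0.3048 = 17.7698 m/s.
Reaction distance = 17.7698 × 1 = 17.770 m.
Braking distance needed to stop: v²/(2a) = 315.766 / 7.200 = 43.856 m, so total needed = 17.770 + 43.856 = 61.626 m > 34 m — it cannot stop.
Distance remaining when braking begins: 34 − 17.770 = 16.230 m.
v² = v₀² − 2a·d = 315.766 − 2 × 3.600 × 16.230 = 198.910 m²/s².
v = √198.910 = 14.104 m/s.

No — it strikes the obstacle at 14.1 m/s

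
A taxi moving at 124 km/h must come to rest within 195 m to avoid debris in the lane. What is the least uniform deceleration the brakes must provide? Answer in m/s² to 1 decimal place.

Required deceleration ≈ 3.0 m/s²

124 km/h ÷ 3.6 = 34.4444 m/s.
v² = 2a·d ⇒ a = v²/(2d) = 34.4444² / (2 × 195.000) = 1186.417 / 390.000 = 3.0421 m/s².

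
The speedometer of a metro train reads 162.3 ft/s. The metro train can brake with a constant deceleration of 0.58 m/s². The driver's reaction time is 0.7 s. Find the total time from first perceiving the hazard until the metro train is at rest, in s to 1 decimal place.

Total time ≈ 86.0 s

162.3 ft/s × 0.3048 = 49.4690 m/s.
Braking time = v/a = 49.4690 / 0.580 = 85.291 s.
Total = 0.7 + 85.291 = 85.991 s.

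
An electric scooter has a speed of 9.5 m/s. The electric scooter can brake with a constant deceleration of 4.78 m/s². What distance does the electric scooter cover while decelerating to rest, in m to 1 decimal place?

Braking distance = v²/(2a) = 9.5000² / (2 × 4.780) = 90.250 / 9.560 = 9.440 m.

Braking distance ≈ 9.4 m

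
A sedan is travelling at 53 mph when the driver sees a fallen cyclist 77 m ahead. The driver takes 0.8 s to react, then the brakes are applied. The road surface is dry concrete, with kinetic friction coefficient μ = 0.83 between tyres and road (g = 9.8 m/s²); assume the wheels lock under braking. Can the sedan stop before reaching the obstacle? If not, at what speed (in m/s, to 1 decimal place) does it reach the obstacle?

53 mph × 0.44704 = 23.6931 m/s.
a = μg = 0.83 × 9.8 = 8.134 m/s².
Reaction distance = 23.6931 × 0.8 = 18.954 m.
Braking distance = v²/(2a) = 561.363 / 16.268 = 34.507 m.
Total stopping distance = 18.954 + 34.507 = 53.461 m, vs 77 m available — it stops with 77 − 53.461 = 23.539 m to spare.

Yes — it stops about 23.5 m short of the obstacle, so it never reaches it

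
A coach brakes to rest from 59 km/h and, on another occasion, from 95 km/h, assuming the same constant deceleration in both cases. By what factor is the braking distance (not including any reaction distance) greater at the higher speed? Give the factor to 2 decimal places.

Braking distance d = v²/(2a), so with a fixed, d ∝ v².
Factor = (95/59)² = 1.6102² = 2.5927.

Factor ≈ 2.59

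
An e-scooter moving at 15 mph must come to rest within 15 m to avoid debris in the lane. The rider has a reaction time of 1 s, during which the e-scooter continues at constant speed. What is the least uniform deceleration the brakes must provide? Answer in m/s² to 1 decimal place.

Required deceleration ≈ 2.7 m/s²

15 mph × 0.44704 = 6.7056 m/s.
Distance covered during reaction = 6.7056 × 1 = 6.706 m.
Distance available for braking: 15 − 6.706 = 8.294 m.
v² = 2a·d ⇒ a = v²/(2d) = 6.7056² / (2 × 8.294) = 44.965 / 16.588 = 2.7107 m/s².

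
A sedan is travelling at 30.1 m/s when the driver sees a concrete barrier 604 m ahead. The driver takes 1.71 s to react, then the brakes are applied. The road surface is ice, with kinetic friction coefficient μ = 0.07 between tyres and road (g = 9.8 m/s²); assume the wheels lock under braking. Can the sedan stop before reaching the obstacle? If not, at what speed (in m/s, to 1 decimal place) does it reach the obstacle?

a = μg = 0.07 × 9.8 = 0.686 m/s².
Reaction distance = 30.1000 × 1.71 = 51.471 m.
Braking distance needed to stop: v²/(2a) = 906.010 / 1.372 = 660.357 m, so total needed = 51.471 + 660.357 = 711.828 m > 604 m — it cannot stop.
Distance remaining when braking begins: 604 − 51.471 = 552.529 m.
v² = v₀² − 2a·d = 906.010 − 2 × 0.686 × 552.529 = 147.940 m²/s².
v = √147.940 = 12.163 m/s.

No — it strikes the obstacle at 12.2 m/s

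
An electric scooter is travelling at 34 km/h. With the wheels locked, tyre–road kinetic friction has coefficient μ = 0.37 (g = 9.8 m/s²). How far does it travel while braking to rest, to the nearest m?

Braking distance ≈ 12 m

34 km/h ÷ 3.6 = 9.4444 m/s.
a = μg = 0.37 × 9.8 = 3.626 m/s².
Braking distance = v²/(2a) = 9.4444² / (2 × 3.626) = 89.197 / 7.252 = 12.300 m.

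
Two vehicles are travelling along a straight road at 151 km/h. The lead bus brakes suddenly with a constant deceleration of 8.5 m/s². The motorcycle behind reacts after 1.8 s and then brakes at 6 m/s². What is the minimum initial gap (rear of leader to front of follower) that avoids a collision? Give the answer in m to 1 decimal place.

151 km/h ÷ 3.6 = 41.9444 m/s.
Leader travels v²/(2a_L) = 1759.333 / 17.000 = 103.490 m before stopping.
Follower covers v·t_r = 41.9444 × 1.8 = 75.500 m while reacting, then v²/(2a_F) = 1759.333 / 12.000 = 146.611 m while braking, for a total of 75.500 + 146.611 = 222.111 m.
Since a_F ≤ a_L and the follower starts braking later, the follower is never slower than the leader, so the closest approach is when both have stopped.
Minimum gap = 222.111 − 103.490 = 118.621 m.

Minimum gap ≈ 118.6 m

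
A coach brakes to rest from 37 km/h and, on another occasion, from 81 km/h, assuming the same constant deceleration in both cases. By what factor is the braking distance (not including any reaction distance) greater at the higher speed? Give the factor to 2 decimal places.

Factor ≈ 4.79

Braking distance d = v²/(2a), so with a fixed, d ∝ v².
Factor = (81/37)² = 2.1892² = 4.7926.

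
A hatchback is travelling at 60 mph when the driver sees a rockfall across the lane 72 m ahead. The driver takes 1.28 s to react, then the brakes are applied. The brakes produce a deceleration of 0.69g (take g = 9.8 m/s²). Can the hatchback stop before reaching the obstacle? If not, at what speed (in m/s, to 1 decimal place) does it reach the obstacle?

60 mph × 0.44704 = 26.8224 m/s.
a = 0.69 × 9.8 = 6.762 m/s².
Reaction distance = 26.8224 × 1.28 = 34.333 m.
Braking distance needed to stop: v²/(2a) = 719.441 / 13.524 = 53.197 m, so total needed = 34.333 + 53.197 = 87.530 m > 72 m — it cannot stop.
Distance remaining when braking begins: 72 − 34.333 = 37.667 m.
v² = v₀² − 2a·d = 719.441 − 2 × 6.762 × 37.667 = 210.032 m²/s².
v = √210.032 = 14.492 m/s.

No — it strikes the obstacle at 14.5 m/s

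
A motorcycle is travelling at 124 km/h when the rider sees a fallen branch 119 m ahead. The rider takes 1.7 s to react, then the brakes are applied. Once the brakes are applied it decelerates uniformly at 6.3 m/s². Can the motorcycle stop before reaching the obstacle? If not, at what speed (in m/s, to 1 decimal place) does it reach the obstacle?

124 km/h ÷ 3.6 = 34.4444 m/s.
Reaction distance = 34.4444 × 1.7 = 58.555 m.
Braking distance needed to stop: v²/(2a) = 1186.417 / 12.600 = 94.160 m, so total needed = 58.555 + 94.160 = 152.715 m > 119 m — it cannot stop.
Distance remaining when braking begins: 119 − 58.555 = 60.445 m.
v² = v₀² − 2a·d = 1186.417 − 2 × 6.300 × 60.445 = 424.810 m²/s².
v = √424.810 = 20.611 m/s.

No — it strikes the obstacle at 20.6 m/s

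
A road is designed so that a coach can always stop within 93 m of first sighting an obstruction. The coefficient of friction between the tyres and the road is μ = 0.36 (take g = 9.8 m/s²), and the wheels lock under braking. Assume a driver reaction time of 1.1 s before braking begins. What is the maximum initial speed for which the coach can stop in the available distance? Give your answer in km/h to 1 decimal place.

a = μg = 0.36 × 9.8 = 3.528 m/s².
Stopping distance: v·t_r + v²/(2a) = 93 with t_r = 1.1 s and a = 3.528 m/s².
So v² + 7.762 v − 656.21 = 0.
Positive root: v = −a·t_r + √((a·t_r)² + 2a·d) = −3.881 + √(15.062 + 656.21) = 22.0279 m/s.
22.0279 m/s × 3.6 = 79.300 km/h.

Maximum speed ≈ 79.3 km/h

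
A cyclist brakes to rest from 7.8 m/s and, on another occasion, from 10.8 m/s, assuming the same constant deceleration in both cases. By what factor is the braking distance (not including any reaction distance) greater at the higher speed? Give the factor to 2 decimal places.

Factor ≈ 1.92

Braking distance d = v²/(2a), so with a fixed, d ∝ v².
Factor = (10.8/7.8)² = 1.3846² = 1.9171.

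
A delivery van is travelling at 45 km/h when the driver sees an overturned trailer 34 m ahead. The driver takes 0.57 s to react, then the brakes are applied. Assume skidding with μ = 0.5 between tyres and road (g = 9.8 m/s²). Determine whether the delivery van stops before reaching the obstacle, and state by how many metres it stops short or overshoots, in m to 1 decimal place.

45 km/h ÷ 3.6 = 12.5000 m/s.
a = μg = 0.5 × 9.8 = 4.900 m/s².
Reaction distance = 12.5000 × 0.57 = 7.125 m.
Braking distance = v²/(2a) = 156.250 / 9.800 = 15.944 m.
Total stopping distance = 7.125 + 15.944 = 23.069 m, vs 34 m available — it stops with 34 − 23.069 = 10.931 m to spare.

Yes — it stops 10.9 m short of the obstacle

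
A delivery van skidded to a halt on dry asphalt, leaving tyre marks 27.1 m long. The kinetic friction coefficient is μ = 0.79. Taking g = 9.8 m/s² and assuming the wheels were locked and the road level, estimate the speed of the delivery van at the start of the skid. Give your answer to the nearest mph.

Deceleration a = μg = 0.79 × 9.8 = 7.742 m/s².
v = √(2a·d) = √(2 × 7.742 × 27.1) = √419.616 = 20.4845 m/s.
= 20.4845 ÷ 0.44704 = 45.823 mph.

Initial speed ≈ 46 mph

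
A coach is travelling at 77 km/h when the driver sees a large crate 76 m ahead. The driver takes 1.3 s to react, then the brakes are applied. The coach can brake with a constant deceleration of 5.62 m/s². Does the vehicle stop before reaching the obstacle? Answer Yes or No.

77 km/h ÷ 3.6 = 21.3889 m/s.
Reaction distance = 21.3889 × 1.3 = 27.806 m.
Braking distance = v²/(2a) = 457.485 / 11.240 = 40.702 m.
Total stopping distance = 27.806 + 40.702 = 68.508 m, vs 76 m available — it stops with 76 − 68.508 = 7.492 m to spare.

Yes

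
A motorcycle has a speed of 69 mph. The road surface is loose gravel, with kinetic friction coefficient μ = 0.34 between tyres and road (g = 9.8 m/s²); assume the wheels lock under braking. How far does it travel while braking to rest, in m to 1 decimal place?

Braking distance ≈ 142.8 m

69 mph × 0.44704 = 30.8458 m/s.
a = μg = 0.34 × 9.8 = 3.332 m/s².
Braking distance = v²/(2a) = 30.8458² / (2 × 3.332) = 951.463 / 6.664 = 142.777 m.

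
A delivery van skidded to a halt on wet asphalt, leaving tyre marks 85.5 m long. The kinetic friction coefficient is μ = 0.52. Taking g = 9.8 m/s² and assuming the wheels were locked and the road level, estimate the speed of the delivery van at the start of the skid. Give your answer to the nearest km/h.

Deceleration a = μg = 0.52 × 9.8 = 5.096 m/s².
v = √(2a·d) = √(2 × 5.096 × 85.5) = √871.416 = 29.5198 m/s.
= 29.5198 × 3.6 = 106.271 km/h.

Initial speed ≈ 106 km/h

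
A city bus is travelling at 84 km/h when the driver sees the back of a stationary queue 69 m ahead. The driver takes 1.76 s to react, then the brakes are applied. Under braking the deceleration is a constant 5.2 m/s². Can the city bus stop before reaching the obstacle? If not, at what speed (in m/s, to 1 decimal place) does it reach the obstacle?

No — it strikes the obstacle at 15.9 m/s

84 km/h ÷ 3.6 = 23.3333 m/s.
Reaction distance = 23.3333 × 1.76 = 41.067 m.
Braking distance needed to stop: v²/(2a) = 544.443 / 10.400 = 52.350 m, so total needed = 41.067 + 52.350 = 93.417 m > 69 m — it cannot stop.
Distance remaining when braking begins: 69 − 41.067 = 27.933 m.
v² = v₀² − 2a·d = 544.443 − 2 × 5.200 × 27.933 = 253.940 m²/s².
v = √253.940 = 15.935 m/s.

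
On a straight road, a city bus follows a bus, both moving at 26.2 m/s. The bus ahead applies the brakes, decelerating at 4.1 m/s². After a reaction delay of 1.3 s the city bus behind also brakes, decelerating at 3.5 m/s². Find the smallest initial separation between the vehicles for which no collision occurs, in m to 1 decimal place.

Minimum gap ≈ 48.4 m

Leader travels v²/(2a_L) = 686.440 / 8.200 = 83.712 m before stopping.
Follower covers v·t_r = 26.2000 × 1.3 = 34.060 m while reacting, then v²/(2a_F) = 686.440 / 7.000 = 98.063 m while braking, for a total of 34.060 + 98.063 = 132.123 m.
Since a_F ≤ a_L and the follower starts braking later, the follower is never slower than the leader, so the closest approach is when both have stopped.
Minimum gap = 132.123 − 83.712 = 48.411 m.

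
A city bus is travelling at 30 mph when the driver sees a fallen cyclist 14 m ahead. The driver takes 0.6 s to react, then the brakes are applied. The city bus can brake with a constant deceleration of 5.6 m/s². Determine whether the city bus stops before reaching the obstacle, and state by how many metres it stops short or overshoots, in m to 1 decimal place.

30 mph × 0.44704 = 13.4112 m/s.
Reaction distance = 13.4112 × 0.6 = 8.047 m.
Braking distance = v²/(2a) = 179.860 / 11.200 = 16.059 m.
Total stopping distance = 8.047 + 16.059 = 24.106 m, vs 14 m available — it cannot stop in time and overshoots by 24.106 − 14 = 10.106 m.

No — it overshoots by 10.1 m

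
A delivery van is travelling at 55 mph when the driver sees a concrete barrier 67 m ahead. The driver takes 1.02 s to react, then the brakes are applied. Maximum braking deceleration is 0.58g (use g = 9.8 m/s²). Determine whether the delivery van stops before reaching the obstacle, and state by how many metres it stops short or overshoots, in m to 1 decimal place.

No — it overshoots by 11.3 m

55 mph × 0.44704 = 24.5872 m/s.
a = 0.58 × 9.8 = 5.684 m/s².
Reaction distance = 24.5872 × 1.02 = 25.079 m.
Braking distance = v²/(2a) = 604.530 / 11.368 = 53.178 m.
Total stopping distance = 25.079 + 53.178 = 78.257 m, vs 67 m available — it cannot stop in time and overshoots by 78.257 − 67 = 11.257 m.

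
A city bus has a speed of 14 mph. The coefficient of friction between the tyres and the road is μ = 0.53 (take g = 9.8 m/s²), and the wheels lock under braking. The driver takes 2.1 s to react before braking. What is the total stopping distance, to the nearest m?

14 mph × 0.44704 = 6.2586 m/s.
a = μg = 0.53 × 9.8 = 5.194 m/s².
Reaction distance = v·t_r = 6.2586 × 2.1 = 13.143 m.
Braking distance = v²/(2a) = 6.2586² / (2 × 5.194) = 39.170 / 10.388 = 3.771 m.
Total = 13.143 + 3.771 = 16.914 m.

Total stopping distance ≈ 17 m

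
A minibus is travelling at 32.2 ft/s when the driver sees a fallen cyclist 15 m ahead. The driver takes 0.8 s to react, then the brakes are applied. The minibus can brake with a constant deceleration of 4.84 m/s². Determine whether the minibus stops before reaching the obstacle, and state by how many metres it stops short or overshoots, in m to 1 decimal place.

No — it overshoots by 2.8 m

32.2 ft/s × 0.3048 = 9.8146 m/s.
Reaction distance = 9.8146 × 0.8 = 7.852 m.
Braking distance = v²/(2a) = 96.326 / 9.680 = 9.951 m.
Total stopping distance = 7.852 + 9.951 = 17.803 m, vs 15 m available — it cannot stop in time and overshoots by 17.803 − 15 = 2.803 m.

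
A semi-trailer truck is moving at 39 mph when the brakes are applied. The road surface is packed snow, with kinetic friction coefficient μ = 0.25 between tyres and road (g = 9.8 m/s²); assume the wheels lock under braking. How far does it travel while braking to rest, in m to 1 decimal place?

Braking distance ≈ 62.0 m

39 mph × 0.44704 = 17.4346 m/s.
a = μg = 0.25 × 9.8 = 2.450 m/s².
Braking distance = v²/(2a) = 17.4346² / (2 × 2.450) = 303.965 / 4.900 = 62.034 m.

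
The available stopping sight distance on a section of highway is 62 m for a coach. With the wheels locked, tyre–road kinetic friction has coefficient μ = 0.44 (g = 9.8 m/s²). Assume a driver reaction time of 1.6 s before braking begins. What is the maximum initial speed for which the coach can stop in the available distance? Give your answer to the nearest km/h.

a = μg = 0.44 × 9.8 = 4.312 m/s².
Stopping distance: v·t_r + v²/(2a) = 62 with t_r = 1.6 s and a = 4.312 m/s².
So v² + 13.798 v − 534.69 = 0.
Positive root: v = −a·t_r + √((a·t_r)² + 2a·d) = −6.899 + √(47.596 + 534.69) = 17.2316 m/s.
17.2316 m/s × 3.6 = 62.034 km/h.

Maximum speed ≈ 62 km/h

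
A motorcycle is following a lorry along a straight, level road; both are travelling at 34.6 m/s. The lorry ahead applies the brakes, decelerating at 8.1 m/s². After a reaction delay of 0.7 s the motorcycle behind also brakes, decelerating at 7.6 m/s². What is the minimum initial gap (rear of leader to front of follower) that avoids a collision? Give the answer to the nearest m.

Leader travels v²/(2a_L) = 1197.160 / 16.200 = 73.899 m before stopping.
Follower covers v·t_r = 34.6000 × 0.7 = 24.220 m while reacting, then v²/(2a_F) = 1197.160 / 15.200 = 78.761 m while braking, for a total of 24.220 + 78.761 = 102.981 m.
Since a_F ≤ a_L and the follower starts braking later, the follower is never slower than the leader, so the closest approach is when both have stopped.
Minimum gap = 102.981 − 73.899 = 29.082 m.

Minimum gap ≈ 29 m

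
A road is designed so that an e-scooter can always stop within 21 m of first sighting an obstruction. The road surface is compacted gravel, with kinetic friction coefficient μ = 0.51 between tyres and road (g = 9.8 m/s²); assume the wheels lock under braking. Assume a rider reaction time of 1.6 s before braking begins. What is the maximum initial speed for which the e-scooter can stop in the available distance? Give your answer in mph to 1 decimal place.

a = μg = 0.51 × 9.8 = 4.998 m/s².
Stopping distance: v·t_r + v²/(2a) = 21 with t_r = 1.6 s and a = 4.998 m/s².
So v² + 15.994 v − 209.92 = 0.
Positive root: v = −a·t_r + √((a·t_r)² + 2a·d) = −7.997 + √(63.952 + 209.92) = 8.5521 m/s.
8.5521 m/s ÷ 0.44704 = 19.131 mph.

Maximum speed ≈ 19.1 mph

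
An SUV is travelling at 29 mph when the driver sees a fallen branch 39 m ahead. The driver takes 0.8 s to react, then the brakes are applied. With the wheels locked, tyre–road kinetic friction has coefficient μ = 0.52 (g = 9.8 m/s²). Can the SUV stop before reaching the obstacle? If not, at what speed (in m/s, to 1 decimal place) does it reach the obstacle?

29 mph × 0.44704 = 12.9642 m/s.
a = μg = 0.52 × 9.8 = 5.096 m/s².
Reaction distance = 12.9642 × 0.8 = 10.371 m.
Braking distance = v²/(2a) = 168.070 / 10.192 = 16.490 m.
Total stopping distance = 10.371 + 16.490 = 26.861 m, vs 39 m available — it stops with 39 − 26.861 = 12.139 m to spare.

Yes — it stops about 12.1 m short of the obstacle, so it never reaches it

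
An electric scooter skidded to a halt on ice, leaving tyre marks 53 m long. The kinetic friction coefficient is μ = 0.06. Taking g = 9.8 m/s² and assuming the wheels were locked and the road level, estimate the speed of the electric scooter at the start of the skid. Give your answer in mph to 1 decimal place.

Initial speed ≈ 17.7 mph

Deceleration a = μg = 0.06 × 9.8 = 0.588 m/s².
v = √(2a·d) = √(2 × 0.588 × 53) = √62.328 = 7.8948 m/s.
= 7.8948 ÷ 0.44704 = 17.660 mph.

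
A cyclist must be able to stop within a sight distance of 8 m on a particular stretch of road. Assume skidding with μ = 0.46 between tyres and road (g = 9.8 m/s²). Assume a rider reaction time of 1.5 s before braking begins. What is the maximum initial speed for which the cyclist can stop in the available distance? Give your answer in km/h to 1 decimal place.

Maximum speed ≈ 14.7 km/h

a = μg = 0.46 × 9.8 = 4.508 m/s².
Stopping distance: v·t_r + v²/(2a) = 8 with t_r = 1.5 s and a = 4.508 m/s².
So v² + 13.524 v − 72.13 = 0.
Positive root: v = −a·t_r + √((a·t_r)² + 2a·d) = −6.762 + √(45.725 + 72.13) = 4.0941 m/s.
4.0941 m/s × 3.6 = 14.739 km/h.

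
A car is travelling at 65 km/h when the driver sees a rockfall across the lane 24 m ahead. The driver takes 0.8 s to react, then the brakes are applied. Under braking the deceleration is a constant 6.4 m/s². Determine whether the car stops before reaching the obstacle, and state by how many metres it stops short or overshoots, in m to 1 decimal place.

65 km/h ÷ 3.6 = 18.0556 m/s.
Reaction distance = 18.0556 × 0.8 = 14.444 m.
Braking distance = v²/(2a) = 326.005 / 12.800 = 25.469 m.
Total stopping distance = 14.444 + 25.469 = 39.913 m, vs 24 m available — it cannot stop in time and overshoots by 39.913 − 24 = 15.913 m.

No — it overshoots by 15.9 m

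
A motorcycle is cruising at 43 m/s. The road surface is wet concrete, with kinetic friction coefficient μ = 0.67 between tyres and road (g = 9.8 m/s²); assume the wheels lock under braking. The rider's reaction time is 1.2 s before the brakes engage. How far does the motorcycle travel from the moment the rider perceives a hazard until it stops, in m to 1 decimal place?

Total stopping distance ≈ 192.4 m

a = μg = 0.67 × 9.8 = 6.566 m/s².
Reaction distance = v·t_r = 43.0000 × 1.2 = 51.600 m.
Braking distance = v²/(2a) = 43.0000² / (2 × 6.566) = 1849.000 / 13.132 = 140.801 m.
Total = 51.600 + 140.801 = 192.401 m.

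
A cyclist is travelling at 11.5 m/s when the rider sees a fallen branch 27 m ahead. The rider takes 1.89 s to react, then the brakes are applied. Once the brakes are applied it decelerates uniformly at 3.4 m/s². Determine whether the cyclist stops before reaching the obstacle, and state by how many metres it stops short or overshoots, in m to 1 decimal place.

Reaction distance = 11.5000 × 1.89 = 21.735 m.
Braking distance = v²/(2a) = 132.250 / 6.800 = 19.449 m.
Total stopping distance = 21.735 + 19.449 = 41.184 m, vs 27 m available — it cannot stop in time and overshoots by 41.184 − 27 = 14.184 m.

No — it overshoots by 14.2 m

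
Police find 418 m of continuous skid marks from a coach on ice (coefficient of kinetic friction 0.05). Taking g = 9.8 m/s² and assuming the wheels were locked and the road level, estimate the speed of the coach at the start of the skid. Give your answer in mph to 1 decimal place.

Deceleration a = μg = 0.05 × 9.8 = 0.490 m/s².
v = √(2a·d) = √(2 × 0.490 × 418) = √409.640 = 20.2396 m/s.
= 20.2396 ÷ 0.44704 = 45.275 mph.

Initial speed ≈ 45.3 mph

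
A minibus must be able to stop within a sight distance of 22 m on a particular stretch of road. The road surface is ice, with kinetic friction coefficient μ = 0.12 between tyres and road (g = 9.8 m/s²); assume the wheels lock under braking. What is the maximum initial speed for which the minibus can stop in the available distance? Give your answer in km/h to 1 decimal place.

a = μg = 0.12 × 9.8 = 1.176 m/s².
v²/(2a) = d ⇒ v = √(2 × 1.176 × 22) = √51.74 = 7.1931 m/s.
7.1931 m/s × 3.6 = 25.895 km/h.

Maximum speed ≈ 25.9 km/h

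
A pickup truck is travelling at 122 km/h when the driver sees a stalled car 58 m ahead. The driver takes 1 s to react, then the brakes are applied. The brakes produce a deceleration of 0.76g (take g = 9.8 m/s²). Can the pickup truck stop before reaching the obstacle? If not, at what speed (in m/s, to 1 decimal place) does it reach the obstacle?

122 km/h ÷ 3.6 = 33.8889 m/s.
a = 0.76 × 9.8 = 7.448 m/s².
Reaction distance = 33.8889 × 1 = 33.889 m.
Braking distance needed to stop: v²/(2a) = 1148.458 / 14.896 = 77.098 m, so total needed = 33.889 + 77.098 = 110.987 m > 58 m — it cannot stop.
Distance remaining when braking begins: 58 − 33.889 = 24.111 m.
v² = v₀² − 2a·d = 1148.458 − 2 × 7.448 × 24.111 = 789.301 m²/s².
v = √789.301 = 28.095 m/s.

No — it strikes the obstacle at 28.1 m/s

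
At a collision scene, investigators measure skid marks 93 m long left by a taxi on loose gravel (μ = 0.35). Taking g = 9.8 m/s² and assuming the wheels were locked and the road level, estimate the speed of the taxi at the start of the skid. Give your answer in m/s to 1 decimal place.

Deceleration a = μg = 0.35 × 9.8 = 3.430 m/s².
v = √(2a·d) = √(2 × 3.430 × 93) = √637.980 = 25.2583 m/s.

Initial speed ≈ 25.3 m/s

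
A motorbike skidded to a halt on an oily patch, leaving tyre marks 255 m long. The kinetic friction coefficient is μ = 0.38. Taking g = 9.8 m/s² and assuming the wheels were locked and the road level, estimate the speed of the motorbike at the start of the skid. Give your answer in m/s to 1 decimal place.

Deceleration a = μg = 0.38 × 9.8 = 3.724 m/s².
v = √(2a·d) = √(2 × 3.724 × 255) = √1899.240 = 43.5803 m/s.

Initial speed ≈ 43.6 m/s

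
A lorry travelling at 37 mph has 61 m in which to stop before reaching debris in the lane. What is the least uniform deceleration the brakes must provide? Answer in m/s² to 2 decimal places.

37 mph × 0.44704 = 16.5405 m/s.
v² = 2a·d ⇒ a = v²/(2d) = 16.5405² / (2 × 61.000) = 273.588 / 122.000 = 2.2425 m/s².

Required deceleration ≈ 2.24 m/s²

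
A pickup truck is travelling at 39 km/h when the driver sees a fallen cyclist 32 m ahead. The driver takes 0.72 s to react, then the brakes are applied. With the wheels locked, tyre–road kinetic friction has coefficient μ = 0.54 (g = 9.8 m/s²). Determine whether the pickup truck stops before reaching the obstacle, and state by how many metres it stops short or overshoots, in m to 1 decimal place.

Yes — it stops 13.1 m short of the obstacle

39 km/h ÷ 3.6 = 10.8333 m/s.
a = μg = 0.54 × 9.8 = 5.292 m/s².
Reaction distance = 10.8333 × 0.72 = 7.800 m.
Braking distance = v²/(2a) = 117.360 / 10.584 = 11.088 m.
Total stopping distance = 7.800 + 11.088 = 18.888 m, vs 32 m available — it stops with 32 − 18.888 = 13.112 m to spare.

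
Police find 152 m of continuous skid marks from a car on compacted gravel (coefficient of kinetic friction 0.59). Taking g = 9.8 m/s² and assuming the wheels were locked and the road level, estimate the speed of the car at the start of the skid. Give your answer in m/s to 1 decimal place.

Deceleration a = μg = 0.59 × 9.8 = 5.782 m/s².
v = √(2a·d) = √(2 × 5.782 × 152) = √1757.728 = 41.9253 m/s.

Initial speed ≈ 41.9 m/s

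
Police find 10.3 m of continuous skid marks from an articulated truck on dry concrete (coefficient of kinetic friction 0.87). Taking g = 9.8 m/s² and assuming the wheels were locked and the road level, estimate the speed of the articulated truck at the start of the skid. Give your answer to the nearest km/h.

Initial speed ≈ 48 km/h

Deceleration a = μg = 0.87 × 9.8 = 8.526 m/s².
v = √(2a·d) = √(2 × 8.526 × 10.3) = √175.636 = 13.2528 m/s.
= 13.2528 × 3.6 = 47.710 km/h.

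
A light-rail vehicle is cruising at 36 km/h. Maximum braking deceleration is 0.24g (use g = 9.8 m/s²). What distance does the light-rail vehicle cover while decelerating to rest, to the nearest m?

Braking distance ≈ 21 m

36 km/h ÷ 3.6 = 10.0000 m/s.
a = 0.24 × 9.8 = 2.352 m/s².
Braking distance = v²/(2a) = 10.0000² / (2 × 2.352) = 100.000 / 4.704 = 21.259 m.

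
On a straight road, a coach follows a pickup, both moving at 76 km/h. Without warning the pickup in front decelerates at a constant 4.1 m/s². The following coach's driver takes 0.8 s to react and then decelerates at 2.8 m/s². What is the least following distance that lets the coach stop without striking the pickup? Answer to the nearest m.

Minimum gap ≈ 42 m

76 km/h ÷ 3.6 = 21.1111 m/s.
Leader travels v²/(2a_L) = 445.679 / 8.200 = 54.351 m before stopping.
Follower covers v·t_r = 21.1111 × 0.8 = 16.889 m while reacting, then v²/(2a_F) = 445.679 / 5.600 = 79.586 m while braking, for a total of 16.889 + 79.586 = 96.475 m.
Since a_F ≤ a_L and the follower starts braking later, the follower is never slower than the leader, so the closest approach is when both have stopped.
Minimum gap = 96.475 − 54.351 = 42.124 m.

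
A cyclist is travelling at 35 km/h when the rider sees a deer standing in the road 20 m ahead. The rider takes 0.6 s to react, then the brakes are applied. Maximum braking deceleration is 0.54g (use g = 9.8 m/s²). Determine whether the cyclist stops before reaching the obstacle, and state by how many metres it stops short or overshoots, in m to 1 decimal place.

Yes — it stops 5.2 m short of the obstacle

35 km/h ÷ 3.6 = 9.7222 m/s.
a = 0.54 × 9.8 = 5.292 m/s².
Reaction distance = 9.7222 × 0.6 = 5.833 m.
Braking distance = v²/(2a) = 94.521 / 10.584 = 8.931 m.
Total stopping distance = 5.833 + 8.931 = 14.764 m, vs 20 m available — it stops with 20 − 14.764 = 5.236 m to spare.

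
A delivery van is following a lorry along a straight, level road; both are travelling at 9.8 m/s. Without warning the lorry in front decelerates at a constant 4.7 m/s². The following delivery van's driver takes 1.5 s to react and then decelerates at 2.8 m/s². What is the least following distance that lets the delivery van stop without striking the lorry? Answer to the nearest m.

Leader travels v²/(2a_L) = 96.040 / 9.400 = 10.217 m before stopping.
Follower covers v·t_r = 9.8000 × 1.5 = 14.700 m while reacting, then v²/(2a_F) = 96.040 / 5.600 = 17.150 m while braking, for a total of 14.700 + 17.150 = 31.850 m.
Since a_F ≤ a_L and the follower starts braking later, the follower is never slower than the leader, so the closest approach is when both have stopped.
Minimum gap = 31.850 − 10.217 = 21.633 m.

Minimum gap ≈ 22 m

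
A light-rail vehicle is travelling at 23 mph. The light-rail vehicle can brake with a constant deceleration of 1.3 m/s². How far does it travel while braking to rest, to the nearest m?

23 mph × 0.44704 = 10.2819 m/s.
Braking distance = v²/(2a) = 10.2819² / (2 × 1.300) = 105.717 / 2.600 = 40.660 m.

Braking distance ≈ 41 m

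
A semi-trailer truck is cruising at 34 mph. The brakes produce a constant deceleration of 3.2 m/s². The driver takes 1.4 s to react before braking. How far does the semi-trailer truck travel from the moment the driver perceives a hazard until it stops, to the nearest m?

Total stopping distance ≈ 57 m

34 mph × 0.44704 = 15.1994 m/s.
Reaction distance = v·t_r = 15.1994 × 1.4 = 21.279 m.
Braking distance = v²/(2a) = 15.1994² / (2 × 3.200) = 231.022 / 6.400 = 36.097 m.
Total = 21.279 + 36.097 = 57.376 m.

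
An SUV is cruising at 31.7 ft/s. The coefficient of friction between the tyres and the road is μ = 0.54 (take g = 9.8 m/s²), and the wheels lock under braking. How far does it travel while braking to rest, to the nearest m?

Braking distance ≈ 9 m

31.7 ft/s × 0.3048 = 9.6622 m/s.
a = μg = 0.54 × 9.8 = 5.292 m/s².
Braking distance = v²/(2a) = 9.6622² / (2 × 5.292) = 93.358 / 10.584 = 8.821 m.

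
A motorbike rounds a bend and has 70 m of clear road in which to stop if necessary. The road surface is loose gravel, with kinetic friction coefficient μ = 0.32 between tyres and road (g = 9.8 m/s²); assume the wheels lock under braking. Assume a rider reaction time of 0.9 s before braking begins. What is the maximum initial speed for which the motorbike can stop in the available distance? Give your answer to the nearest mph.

a = μg = 0.32 × 9.8 = 3.136 m/s².
Stopping distance: v·t_r + v²/(2a) = 70 with t_r = 0.9 s and a = 3.136 m/s².
So v² + 5.645 v − 439.04 = 0.
Positive root: v = −a·t_r + √((a·t_r)² + 2a·d) = −2.822 + √(7.964 + 439.04) = 18.3205 m/s.
18.3205 m/s ÷ 0.44704 = 40.982 mph.

Maximum speed ≈ 41 mph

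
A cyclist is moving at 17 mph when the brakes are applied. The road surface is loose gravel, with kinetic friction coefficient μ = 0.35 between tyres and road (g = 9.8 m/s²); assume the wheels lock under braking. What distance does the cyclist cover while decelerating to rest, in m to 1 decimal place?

17 mph × 0.44704 = 7.5997 m/s.
a = μg = 0.35 × 9.8 = 3.430 m/s².
Braking distance = v²/(2a) = 7.5997² / (2 × 3.430) = 57.755 / 6.860 = 8.419 m.

Braking distance ≈ 8.4 m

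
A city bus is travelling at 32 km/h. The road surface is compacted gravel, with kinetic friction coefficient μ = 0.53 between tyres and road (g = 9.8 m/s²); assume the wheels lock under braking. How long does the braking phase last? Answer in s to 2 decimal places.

Braking time ≈ 1.71 s

32 km/h ÷ 3.6 = 8.8889 m/s.
a = μg = 0.53 × 9.8 = 5.194 m/s².
Braking time = v/a = 8.8889 / 5.194 = 1.711 s.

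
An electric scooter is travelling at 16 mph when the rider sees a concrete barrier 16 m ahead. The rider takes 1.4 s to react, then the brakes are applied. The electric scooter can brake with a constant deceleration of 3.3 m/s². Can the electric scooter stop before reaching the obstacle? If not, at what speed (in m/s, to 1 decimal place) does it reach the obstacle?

16 mph × 0.44704 = 7.1526 m/s.
Reaction distance = 7.1526 × 1.4 = 10.014 m.
Braking distance needed to stop: v²/(2a) = 51.160 / 6.600 = 7.752 m, so total needed = 10.014 + 7.752 = 17.766 m > 16 m — it cannot stop.
Distance remaining when braking begins: 16 − 10.014 = 5.986 m.
v² = v₀² − 2a·d = 51.160 − 2 × 3.300 × 5.986 = 11.652 m²/s².
v = √11.652 = 3.414 m/s.

No — it strikes the obstacle at 3.4 m/s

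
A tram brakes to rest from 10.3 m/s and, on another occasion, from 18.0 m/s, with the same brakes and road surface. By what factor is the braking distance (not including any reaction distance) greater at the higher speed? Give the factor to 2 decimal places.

Factor ≈ 3.05

Braking distance d = v²/(2a), so with a fixed, d ∝ v².
Factor = (18.0/10.3)² = 1.7476² = 3.0541.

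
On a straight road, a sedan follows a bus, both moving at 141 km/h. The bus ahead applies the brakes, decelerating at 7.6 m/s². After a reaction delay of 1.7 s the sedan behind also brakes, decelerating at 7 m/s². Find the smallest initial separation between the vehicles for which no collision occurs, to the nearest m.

Minimum gap ≈ 75 m

141 km/h ÷ 3.6 = 39.1667 m/s.
Leader travels v²/(2a_L) = 1534.030 / 15.200 = 100.923 m before stopping.
Follower covers v·t_r = 39.1667 × 1.7 = 66.583 m while reacting, then v²/(2a_F) = 1534.030 / 14.000 = 109.574 m while braking, for a total of 66.583 + 109.574 = 176.157 m.
Since a_F ≤ a_L and the follower starts braking later, the follower is never slower than the leader, so the closest approach is when both have stopped.
Minimum gap = 176.157 − 100.923 = 75.234 m.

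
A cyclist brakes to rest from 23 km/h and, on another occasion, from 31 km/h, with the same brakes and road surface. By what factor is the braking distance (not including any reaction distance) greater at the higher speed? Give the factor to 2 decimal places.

Factor ≈ 1.82

Braking distance d = v²/(2a), so with a fixed, d ∝ v².
Factor = (31/23)² = 1.3478² = 1.8166.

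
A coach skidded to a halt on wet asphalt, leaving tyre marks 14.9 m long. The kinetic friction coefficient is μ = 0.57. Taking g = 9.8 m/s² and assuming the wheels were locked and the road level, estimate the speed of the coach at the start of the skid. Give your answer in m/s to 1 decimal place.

Deceleration a = μg = 0.57 × 9.8 = 5.586 m/s².
v = √(2a·d) = √(2 × 5.586 × 14.9) = √166.463 = 12.9021 m/s.

Initial speed ≈ 12.9 m/s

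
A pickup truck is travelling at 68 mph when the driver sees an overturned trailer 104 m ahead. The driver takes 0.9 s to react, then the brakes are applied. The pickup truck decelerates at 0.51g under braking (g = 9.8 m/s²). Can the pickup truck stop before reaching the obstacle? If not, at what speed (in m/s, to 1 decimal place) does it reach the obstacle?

No — it strikes the obstacle at 12.6 m/s

68 mph × 0.44704 = 30.3987 m/s.
a = 0.51 × 9.8 = 4.998 m/s².
Reaction distance = 30.3987 × 0.9 = 27.359 m.
Braking distance needed to stop: v²/(2a) = 924.081 / 9.996 = 92.445 m, so total needed = 27.359 + 92.445 = 119.804 m > 104 m — it cannot stop.
Distance remaining when braking begins: 104 − 27.359 = 76.641 m.
v² = v₀² − 2a·d = 924.081 − 2 × 4.998 × 76.641 = 157.978 m²/s².
v = √157.978 = 12.569 m/s.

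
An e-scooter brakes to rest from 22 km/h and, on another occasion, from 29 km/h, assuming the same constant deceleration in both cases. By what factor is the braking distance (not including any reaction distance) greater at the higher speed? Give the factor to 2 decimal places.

Braking distance d = v²/(2a), so with a fixed, d ∝ v².
Factor = (29/22)² = 1.3182² = 1.7377.

Factor ≈ 1.74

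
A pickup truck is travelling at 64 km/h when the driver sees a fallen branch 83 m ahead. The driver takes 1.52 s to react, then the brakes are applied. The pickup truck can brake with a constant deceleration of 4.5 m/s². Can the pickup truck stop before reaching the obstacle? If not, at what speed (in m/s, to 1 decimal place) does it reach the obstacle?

64 km/h ÷ 3.6 = 17.7778 m/s.
Reaction distance = 17.7778 × 1.52 = 27.022 m.
Braking distance = v²/(2a) = 316.050 / 9.000 = 35.117 m.
Total stopping distance = 27.022 + 35.117 = 62.139 m, vs 83 m available — it stops with 83 − 62.139 = 20.861 m to spare.

Yes — it stops about 20.9 m short of the obstacle, so it never reaches it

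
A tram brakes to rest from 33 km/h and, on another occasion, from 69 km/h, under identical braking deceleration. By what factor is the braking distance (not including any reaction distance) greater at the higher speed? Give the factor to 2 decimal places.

Braking distance d = v²/(2a), so with a fixed, d ∝ v².
Factor = (69/33)² = 2.0909² = 4.3719.

Factor ≈ 4.37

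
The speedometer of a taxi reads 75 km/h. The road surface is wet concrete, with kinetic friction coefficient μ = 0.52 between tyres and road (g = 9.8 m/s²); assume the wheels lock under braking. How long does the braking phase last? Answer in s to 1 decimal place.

75 km/h ÷ 3.6 = 20.8333 m/s.
a = μg = 0.52 × 9.8 = 5.096 m/s².
Braking time = v/a = 20.8333 / 5.096 = 4.088 s.

Braking time ≈ 4.1 s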